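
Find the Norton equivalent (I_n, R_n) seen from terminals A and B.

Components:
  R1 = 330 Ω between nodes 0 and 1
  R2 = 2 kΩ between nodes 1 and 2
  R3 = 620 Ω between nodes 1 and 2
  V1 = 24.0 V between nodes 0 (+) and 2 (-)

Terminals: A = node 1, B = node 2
Find the Thévenin equivalent first; then I_n = V_th/R_th and R_n = R_th.
Step 1 — V_th is the open-circuit voltage V_A - V_B (nothing connected across the terminals).
Nodal analysis, taking node 2 as the 0 V reference.
Source V1 fixes V_0 = 24 V.
KCL at each unknown node (sum of currents leaving = 0; resistances in Ω):
  Node 1: (V_1 - 24)/330 + (V_1 - 0)/2000 + (V_1 - 0)/620 = 0
Collecting terms: 0.005143 × V_1 = 0.07273  =>  V_1 = 14.14 V
V_th = V_1 - V_2 = 14.14 - 0 = 14.14 V
Step 2 — R_th: zero the source — replace V1 by a short circuit (node 2 merges into node 0) — and find the resistance seen between A (node 1) and B (node 0).
Reduce the network between node 1 (A) and node 0 (B) by series/parallel combination:
  Rp1 = R1 ‖ R2 ‖ R3 (parallel, all between nodes 0 and 1) = 1/(1/330 + 1/2000 + 1/620) = 194.4 Ω
R_th = 194.4 Ω
I_n = V_th/R_th = 14.14/194.4 = 0.07273 A, and R_n = R_th = 194.4 Ω

Final answer: I_n = 0.07273 A, R_n = 194.4 Ω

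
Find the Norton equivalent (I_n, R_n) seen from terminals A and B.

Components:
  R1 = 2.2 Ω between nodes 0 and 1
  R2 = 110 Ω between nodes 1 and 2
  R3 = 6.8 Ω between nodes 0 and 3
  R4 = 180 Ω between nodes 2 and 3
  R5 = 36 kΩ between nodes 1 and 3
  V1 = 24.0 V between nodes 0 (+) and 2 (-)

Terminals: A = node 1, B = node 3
Find the Thévenin equivalent first; then I_n = V_th/R_th and R_n = R_th.
Step 1 — V_th is the open-circuit voltage V_A - V_B (nothing connected across the terminals).
Nodal analysis, taking node 2 as the 0 V reference.
Source V1 fixes V_0 = 24 V.
KCL at each unknown node (sum of currents leaving = 0; resistances in Ω):
  Node 1: (V_1 - 24)/2.2 + (V_1 - 0)/110 + (V_1 - V_3)/36000 = 0
  Node 3: (V_3 - 24)/6.8 + (V_3 - 0)/180 + (V_3 - V_1)/36000 = 0
Collecting terms (coefficients in siemens):
  0.4637·V_1 - 0.00002778·V_3 = 10.91
  0.1526·V_3 - 0.00002778·V_1 = 3.529
Determinant D = (0.4637)(0.1526) - (-0.00002778)(-0.00002778) = 0.07077
V_1 = [(10.91)(0.1526) - (-0.00002778)(3.529)]/D = 23.53 V
V_3 = [(0.4637)(3.529) - (10.91)(-0.00002778)]/D = 23.13 V
V_th = V_1 - V_3 = 23.53 - 23.13 = 0.403 V
Step 2 — R_th: zero the source — replace V1 by a short circuit (node 2 merges into node 0) — and find the resistance seen between A (node 1) and B (node 3).
Reduce the network between node 1 (A) and node 3 (B) by series/parallel combination:
  Rp1 = R1 ‖ R2 (parallel, both between nodes 0 and 1) = 1/(1/2.2 + 1/110) = 2.157 Ω
  Rp2 = R3 ‖ R4 (parallel, both between nodes 0 and 3) = 1/(1/6.8 + 1/180) = 6.552 Ω
  Rs1 = Rp1 + Rp2 (series, joined only at node 0) = 2.157 + 6.552 = 8.709 Ω
  Rp3 = R5 ‖ Rs1 (parallel, both between nodes 1 and 3) = 1/(1/36000 + 1/8.709) = 8.707 Ω
R_th = 8.707 Ω
I_n = V_th/R_th = 0.403/8.707 = 0.04628 A, and R_n = R_th = 8.707 Ω

Final answer: I_n = 0.04628 A, R_n = 8.707 Ω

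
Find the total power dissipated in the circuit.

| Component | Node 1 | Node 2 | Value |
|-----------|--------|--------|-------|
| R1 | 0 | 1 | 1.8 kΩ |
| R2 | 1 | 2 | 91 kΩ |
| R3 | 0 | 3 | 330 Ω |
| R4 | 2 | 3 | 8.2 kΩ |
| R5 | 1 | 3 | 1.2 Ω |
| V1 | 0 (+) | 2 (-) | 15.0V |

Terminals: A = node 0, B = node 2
Nodal analysis, taking node 2 as the 0 V reference.
Source V1 fixes V_0 = 15 V.
KCL at each unknown node (sum of currents leaving = 0; resistances in Ω):
  Node 1: (V_1 - 15)/1800 + (V_1 - 0)/91000 + (V_1 - V_3)/1.2 = 0
  Node 3: (V_3 - 15)/330 + (V_3 - 0)/8200 + (V_3 - V_1)/1.2 = 0
Collecting terms (coefficients in siemens):
  0.8339·V_1 - 0.8333·V_3 = 0.008333
  0.8365·V_3 - 0.8333·V_1 = 0.04545
Determinant D = (0.8339)(0.8365) - (-0.8333)(-0.8333) = 0.003101
V_1 = [(0.008333)(0.8365) - (-0.8333)(0.04545)]/D = 14.46 V
V_3 = [(0.8339)(0.04545) - (0.008333)(-0.8333)]/D = 14.46 V
Power in each resistor, P = (ΔV)²/R:
  P_R1 = (15 - 14.46)²/1800 = 0.0001597 W
  P_R2 = (14.46 - 0)²/91000 = 0.002299 W
  P_R3 = (15 - 14.46)²/330 = 0.0008714 W
  P_R4 = (0 - 14.46)²/8200 = 0.02551 W
  P_R5 = (14.46 - 14.46)²/1.2 = 0.00000002314 W
P_total = P_R1 + P_R2 + P_R3 + P_R4 + P_R5 = 0.02884 W

Final answer: 0.02884 W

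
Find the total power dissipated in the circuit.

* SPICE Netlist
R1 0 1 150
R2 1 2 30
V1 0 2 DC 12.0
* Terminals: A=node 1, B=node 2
Nodal analysis, taking node 2 as the 0 V reference.
Source V1 fixes V_0 = 12 V.
KCL at each unknown node (sum of currents leaving = 0; resistances in Ω):
  Node 1: (V_1 - 12)/150 + (V_1 - 0)/30 = 0
Collecting terms: 0.04 × V_1 = 0.08  =>  V_1 = 2 V
Power in each resistor, P = (ΔV)²/R:
  P_R1 = (12 - 2)²/150 = 0.6667 W
  P_R2 = (2 - 0)²/30 = 0.1333 W
P_total = P_R1 + P_R2 = 0.8 W

Final answer: 0.8 W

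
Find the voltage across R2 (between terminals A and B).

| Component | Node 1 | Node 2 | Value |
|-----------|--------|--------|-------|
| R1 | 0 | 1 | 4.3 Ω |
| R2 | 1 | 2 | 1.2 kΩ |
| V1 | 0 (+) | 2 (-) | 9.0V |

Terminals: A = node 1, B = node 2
R1 and R2 are in series across V1 (node 0 → node 1 → node 2), and the output A–B is taken across R2, so this is a voltage divider.
Series current: I = V1/(R1 + R2) = 9/(4.3 + 1200) = 9/1204 = 0.007473 A
V_R2 = I × R2 = V1 × R2/(R1 + R2) = 9 × 1200/1204 = 8.968 V

Final answer: 8.968 V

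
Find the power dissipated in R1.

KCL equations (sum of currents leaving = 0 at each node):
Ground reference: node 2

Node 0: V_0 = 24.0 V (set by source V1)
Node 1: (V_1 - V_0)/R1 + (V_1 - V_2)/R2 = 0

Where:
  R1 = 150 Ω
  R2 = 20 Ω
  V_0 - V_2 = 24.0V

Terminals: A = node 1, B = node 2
Nodal analysis, taking node 2 as the 0 V reference.
Source V1 fixes V_0 = 24 V.
KCL at each unknown node (sum of currents leaving = 0; resistances in Ω):
  Node 1: (V_1 - 24)/150 + (V_1 - 0)/20 = 0
Collecting terms: 0.05667 × V_1 = 0.16  =>  V_1 = 2.824 V
I_R1 = (V_0 - V_1)/R1 = (24 - 2.824)/150 = 0.1412 A
P_R1 = I_R1² × R1 = (0.1412)² × 150 = 2.99 W

Final answer: 2.99 W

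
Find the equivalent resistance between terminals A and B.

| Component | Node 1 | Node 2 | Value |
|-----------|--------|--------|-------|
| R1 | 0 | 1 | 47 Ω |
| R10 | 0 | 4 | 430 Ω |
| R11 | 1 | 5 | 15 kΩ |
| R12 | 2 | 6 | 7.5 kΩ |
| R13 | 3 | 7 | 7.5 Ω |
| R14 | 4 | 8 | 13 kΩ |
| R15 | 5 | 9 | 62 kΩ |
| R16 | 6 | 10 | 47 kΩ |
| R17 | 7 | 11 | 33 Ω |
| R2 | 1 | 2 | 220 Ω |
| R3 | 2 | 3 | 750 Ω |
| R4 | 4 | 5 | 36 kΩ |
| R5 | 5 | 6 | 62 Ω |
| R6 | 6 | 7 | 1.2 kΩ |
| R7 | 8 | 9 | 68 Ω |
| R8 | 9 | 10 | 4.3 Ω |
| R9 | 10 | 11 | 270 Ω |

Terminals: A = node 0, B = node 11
The network is not a plain series/parallel combination. Inject a 1 A test current into terminal A (node 0) and return it from terminal B (node 11); then R_eq = V_A / (1 A).
Nodal analysis, taking node 11 as the 0 V reference.
Current source I_test pushes 1 A into node 0 and draws it out of node 11.
KCL at each unknown node (sum of currents leaving = 0; resistances in Ω):
  Node 0: (V_0 - V_1)/47 + (V_0 - V_4)/430 - 1 = 0
  Node 1: (V_1 - V_0)/47 + (V_1 - V_2)/220 + (V_1 - V_5)/15000 = 0
  Node 2: (V_2 - V_1)/220 + (V_2 - V_3)/750 + (V_2 - V_6)/7500 = 0
  Node 3: (V_3 - V_2)/750 + (V_3 - V_7)/7.5 = 0
  Node 4: (V_4 - V_0)/430 + (V_4 - V_5)/36000 + (V_4 - V_8)/13000 = 0
  Node 5: (V_5 - V_1)/15000 + (V_5 - V_4)/36000 + (V_5 - V_6)/62 + (V_5 - V_9)/62000 = 0
  Node 6: (V_6 - V_2)/7500 + (V_6 - V_5)/62 + (V_6 - V_7)/1200 + (V_6 - V_10)/47000 = 0
  Node 7: (V_7 - V_3)/7.5 + (V_7 - V_6)/1200 + (V_7 - 0)/33 = 0
  Node 8: (V_8 - V_4)/13000 + (V_8 - V_9)/68 = 0
  Node 9: (V_9 - V_5)/62000 + (V_9 - V_8)/68 + (V_9 - V_10)/4.3 = 0
  Node 10: (V_10 - V_6)/47000 + (V_10 - V_9)/4.3 + (V_10 - 0)/270 = 0
Collecting terms (coefficients in siemens):
  0.0236·V_0 - 0.02128·V_1 - 0.002326·V_4 = 1
  0.02589·V_1 - 0.02128·V_0 - 0.004545·V_2 - 0.00006667·V_5 = 0
  0.006012·V_2 - 0.004545·V_1 - 0.001333·V_3 - 0.0001333·V_6 = 0
  0.1347·V_3 - 0.001333·V_2 - 0.1333·V_7 = 0
  0.00243·V_4 - 0.002326·V_0 - 0.00002778·V_5 - 0.00007692·V_8 = 0
  0.01624·V_5 - 0.00006667·V_1 - 0.00002778·V_4 - 0.01613·V_6 - 0.00001613·V_9 = 0
  0.01712·V_6 - 0.0001333·V_2 - 0.01613·V_5 - 0.0008333·V_7 - 0.00002128·V_10 = 0
  0.1645·V_7 - 0.1333·V_3 - 0.0008333·V_6 = 0
  0.01478·V_8 - 0.00007692·V_4 - 0.01471·V_9 = 0
  0.2473·V_9 - 0.00001613·V_5 - 0.01471·V_8 - 0.2326·V_10 = 0
  0.2363·V_10 - 0.00002128·V_6 - 0.2326·V_9 = 0
Solving these 11 simultaneous equations (Gaussian elimination) gives:
  V_0 = 880.8 V, V_1 = 837.7 V, V_2 = 645.3 V, V_3 = 36.8 V
  V_4 = 845.6 V, V_5 = 177.8 V, V_6 = 174.1 V, V_7 = 30.72 V
  V_8 = 23.25 V, V_9 = 18.95 V, V_10 = 18.67 V
R_eq = V_0 / 1 A = 880.8 Ω

Final answer: 880.8 Ω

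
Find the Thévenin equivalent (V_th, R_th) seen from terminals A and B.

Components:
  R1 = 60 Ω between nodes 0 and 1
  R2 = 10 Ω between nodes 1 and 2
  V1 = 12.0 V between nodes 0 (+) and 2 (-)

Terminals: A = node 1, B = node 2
Step 1 — V_th is the open-circuit voltage V_A - V_B (nothing connected across the terminals).
Nodal analysis, taking node 2 as the 0 V reference.
Source V1 fixes V_0 = 12 V.
KCL at each unknown node (sum of currents leaving = 0; resistances in Ω):
  Node 1: (V_1 - 12)/60 + (V_1 - 0)/10 = 0
Collecting terms: 0.1167 × V_1 = 0.2  =>  V_1 = 1.714 V
V_th = V_1 - V_2 = 1.714 - 0 = 1.714 V
Step 2 — R_th: zero the source — replace V1 by a short circuit (node 2 merges into node 0) — and find the resistance seen between A (node 1) and B (node 0).
Reduce the network between node 1 (A) and node 0 (B) by series/parallel combination:
  Rp1 = R1 ‖ R2 (parallel, both between nodes 0 and 1) = 1/(1/60 + 1/10) = 8.571 Ω
R_th = 8.571 Ω

Final answer: V_th = 1.714 V, R_th = 8.571 Ω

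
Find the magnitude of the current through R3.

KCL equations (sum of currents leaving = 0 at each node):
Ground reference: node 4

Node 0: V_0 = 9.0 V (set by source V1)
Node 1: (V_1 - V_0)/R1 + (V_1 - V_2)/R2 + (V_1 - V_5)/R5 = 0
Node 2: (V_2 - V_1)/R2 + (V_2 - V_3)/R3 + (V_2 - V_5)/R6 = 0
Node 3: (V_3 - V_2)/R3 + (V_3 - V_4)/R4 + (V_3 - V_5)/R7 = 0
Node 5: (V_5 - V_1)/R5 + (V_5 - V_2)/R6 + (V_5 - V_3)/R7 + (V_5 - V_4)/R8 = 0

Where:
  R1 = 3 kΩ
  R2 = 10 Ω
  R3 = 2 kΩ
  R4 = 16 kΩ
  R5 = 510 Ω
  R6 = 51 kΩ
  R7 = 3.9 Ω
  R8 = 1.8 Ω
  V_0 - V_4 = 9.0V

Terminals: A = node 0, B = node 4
Nodal analysis, taking node 4 as the 0 V reference.
Source V1 fixes V_0 = 9 V.
KCL at each unknown node (sum of currents leaving = 0; resistances in Ω):
  Node 1: (V_1 - 9)/3000 + (V_1 - V_2)/10 + (V_1 - V_5)/510 = 0
  Node 2: (V_2 - V_1)/10 + (V_2 - V_3)/2000 + (V_2 - V_5)/51000 = 0
  Node 3: (V_3 - V_2)/2000 + (V_3 - 0)/16000 + (V_3 - V_5)/3.9 = 0
  Node 5: (V_5 - V_1)/510 + (V_5 - V_2)/51000 + (V_5 - V_3)/3.9 + (V_5 - 0)/1.8 = 0
Collecting terms (coefficients in siemens):
  0.1023·V_1 - 0.1·V_2 - 0.001961·V_5 = 0.003
  0.1005·V_2 - 0.1·V_1 - 0.0005·V_3 - 0.00001961·V_5 = 0
  0.257·V_3 - 0.0005·V_2 - 0.2564·V_5 = 0
  0.8139·V_5 - 0.001961·V_1 - 0.00001961·V_2 - 0.2564·V_3 = 0
Solving these 4 simultaneous equations (Gaussian elimination) gives:
  V_1 = 1.072 V, V_2 = 1.066 V, V_3 = 0.00682 V, V_5 = 0.004756 V
I_R3 = (V_2 - V_3)/R3 = (1.066 - 0.00682)/2000 = 0.0005297 A
|I_R3| = 0.0005297 A

Final answer: |I_R3| = 0.0005297 A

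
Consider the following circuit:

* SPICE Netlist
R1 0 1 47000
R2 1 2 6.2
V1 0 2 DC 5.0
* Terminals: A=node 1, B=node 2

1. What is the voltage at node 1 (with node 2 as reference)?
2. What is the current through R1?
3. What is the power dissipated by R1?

Nodal analysis, taking node 2 as the 0 V reference.
Source V1 fixes V_0 = 5 V.
KCL at each unknown node (sum of currents leaving = 0; resistances in Ω):
  Node 1: (V_1 - 5)/47000 + (V_1 - 0)/6.2 = 0
Collecting terms: 0.1613 × V_1 = 0.0001064  =>  V_1 = 0.0006595 V
Part 1:
  Read off the nodal solution: V_1 = 0.0006595 V
Part 2:
  I_R1 = (V_0 - V_1)/R1 = (5 - 0.0006595)/47000 = 0.0001064 A
  Magnitude: I_R1 = 0.0001064 A
Part 3:
  I_R1 = (V_0 - V_1)/R1 = (5 - 0.0006595)/47000 = 0.0001064 A
  P_R1 = I_R1² × R1 = (0.0001064)² × 47000 = 0.0005318 W

Final answers:
1. V_1 = 0.0006595 V
2. I_R1 = 0.0001064 A
3. P_R1 = 0.0005318 W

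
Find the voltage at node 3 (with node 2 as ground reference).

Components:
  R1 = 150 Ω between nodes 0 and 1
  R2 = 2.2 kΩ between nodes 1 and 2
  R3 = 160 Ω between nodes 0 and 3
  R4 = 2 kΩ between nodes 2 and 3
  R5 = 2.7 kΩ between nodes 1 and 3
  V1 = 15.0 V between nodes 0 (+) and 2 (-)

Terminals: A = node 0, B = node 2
Nodal analysis, taking node 2 as the 0 V reference.
Source V1 fixes V_0 = 15 V.
KCL at each unknown node (sum of currents leaving = 0; resistances in Ω):
  Node 1: (V_1 - 15)/150 + (V_1 - 0)/2200 + (V_1 - V_3)/2700 = 0
  Node 3: (V_3 - 15)/160 + (V_3 - 0)/2000 + (V_3 - V_1)/2700 = 0
Collecting terms (coefficients in siemens):
  0.007492·V_1 - 0.0003704·V_3 = 0.1
  0.00712·V_3 - 0.0003704·V_1 = 0.09375
Determinant D = (0.007492)(0.00712) - (-0.0003704)(-0.0003704) = 0.00005321
V_1 = [(0.1)(0.00712) - (-0.0003704)(0.09375)]/D = 14.04 V
V_3 = [(0.007492)(0.09375) - (0.1)(-0.0003704)]/D = 13.9 V
The requested potential is V_3 = 13.9 V.

Final answer: V_3 = 13.9 V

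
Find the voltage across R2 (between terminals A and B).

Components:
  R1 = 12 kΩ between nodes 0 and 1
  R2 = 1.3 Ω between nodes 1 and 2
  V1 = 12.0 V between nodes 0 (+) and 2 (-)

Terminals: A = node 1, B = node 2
R1 and R2 are in series across V1 (node 0 → node 1 → node 2), and the output A–B is taken across R2, so this is a voltage divider.
Series current: I = V1/(R1 + R2) = 12/(12000 + 1.3) = 12/12000 = 0.0009999 A
V_R2 = I × R2 = V1 × R2/(R1 + R2) = 12 × 1.3/12000 = 0.0013 V

Final answer: 0.0013 V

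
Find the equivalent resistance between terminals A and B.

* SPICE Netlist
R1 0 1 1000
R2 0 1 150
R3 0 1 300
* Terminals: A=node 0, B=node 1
Reduce the network between node 0 (A) and node 1 (B) by series/parallel combination:
  Rp1 = R1 ‖ R2 ‖ R3 (parallel, all between nodes 0 and 1) = 1/(1/1000 + 1/150 + 1/300) = 90.91 Ω
R_eq = 90.91 Ω

Final answer: 90.91 Ω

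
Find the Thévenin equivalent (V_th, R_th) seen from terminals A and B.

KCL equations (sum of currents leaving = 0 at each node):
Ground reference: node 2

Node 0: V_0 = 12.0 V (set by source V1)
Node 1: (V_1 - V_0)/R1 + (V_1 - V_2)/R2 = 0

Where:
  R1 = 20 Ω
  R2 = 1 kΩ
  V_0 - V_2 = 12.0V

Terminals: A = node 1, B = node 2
Step 1 — V_th is the open-circuit voltage V_A - V_B (nothing connected across the terminals).
Nodal analysis, taking node 2 as the 0 V reference.
Source V1 fixes V_0 = 12 V.
KCL at each unknown node (sum of currents leaving = 0; resistances in Ω):
  Node 1: (V_1 - 12)/20 + (V_1 - 0)/1000 = 0
Collecting terms: 0.051 × V_1 = 0.6  =>  V_1 = 11.76 V
V_th = V_1 - V_2 = 11.76 - 0 = 11.76 V
Step 2 — R_th: zero the source — replace V1 by a short circuit (node 2 merges into node 0) — and find the resistance seen between A (node 1) and B (node 0).
Reduce the network between node 1 (A) and node 0 (B) by series/parallel combination:
  Rp1 = R1 ‖ R2 (parallel, both between nodes 0 and 1) = 1/(1/20 + 1/1000) = 19.61 Ω
R_th = 19.61 Ω

Final answer: V_th = 11.76 V, R_th = 19.61 Ω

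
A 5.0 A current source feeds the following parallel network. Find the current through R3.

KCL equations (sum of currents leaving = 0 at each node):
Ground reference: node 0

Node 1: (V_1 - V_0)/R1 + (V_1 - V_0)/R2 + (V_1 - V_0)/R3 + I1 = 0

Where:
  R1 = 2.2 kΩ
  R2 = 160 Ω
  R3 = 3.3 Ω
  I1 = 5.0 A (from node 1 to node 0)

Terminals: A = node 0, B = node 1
All resistors sit directly between nodes 0 and 1, so they are in parallel and share one voltage V; the full source current 5 A splits among them.
1/R_par = 1/2200 + 1/160 + 1/3.3 = 0.3097 S  =>  R_par = 3.229 Ω
V = I × R_par = 5 × 3.229 = 16.14 V
I_R3 = V/R3 = 16.14/3.3 = 4.892 A

Final answer: 4.892 A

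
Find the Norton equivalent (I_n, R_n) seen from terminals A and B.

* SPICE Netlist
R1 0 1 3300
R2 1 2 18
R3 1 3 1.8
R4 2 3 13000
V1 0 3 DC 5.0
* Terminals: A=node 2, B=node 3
Find the Thévenin equivalent first; then I_n = V_th/R_th and R_n = R_th.
Step 1 — V_th is the open-circuit voltage V_A - V_B (nothing connected across the terminals).
Nodal analysis, taking node 3 as the 0 V reference.
Source V1 fixes V_0 = 5 V.
KCL at each unknown node (sum of currents leaving = 0; resistances in Ω):
  Node 1: (V_1 - 5)/3300 + (V_1 - V_2)/18 + (V_1 - 0)/1.8 = 0
  Node 2: (V_2 - V_1)/18 + (V_2 - 0)/13000 = 0
Collecting terms (coefficients in siemens):
  0.6114·V_1 - 0.05556·V_2 = 0.001515
  0.05563·V_2 - 0.05556·V_1 = 0
Determinant D = (0.6114)(0.05563) - (-0.05556)(-0.05556) = 0.03093
V_1 = [(0.001515)(0.05563) - (-0.05556)(0)]/D = 0.002725 V
V_2 = [(0.6114)(0) - (0.001515)(-0.05556)]/D = 0.002722 V
V_th = V_2 - V_3 = 0.002722 - 0 = 0.002722 V
Step 2 — R_th: zero the source — replace V1 by a short circuit (node 3 merges into node 0) — and find the resistance seen between A (node 2) and B (node 0).
Reduce the network between node 2 (A) and node 0 (B) by series/parallel combination:
  Rp1 = R1 ‖ R3 (parallel, both between nodes 0 and 1) = 1/(1/3300 + 1/1.8) = 1.799 Ω
  Rs1 = R2 + Rp1 (series, joined only at node 1) = 18 + 1.799 = 19.8 Ω
  Rp2 = R4 ‖ Rs1 (parallel, both between nodes 0 and 2) = 1/(1/13000 + 1/19.8) = 19.77 Ω
R_th = 19.77 Ω
I_n = V_th/R_th = 0.002722/19.77 = 0.0001377 A, and R_n = R_th = 19.77 Ω

Final answer: I_n = 0.0001377 A, R_n = 19.77 Ω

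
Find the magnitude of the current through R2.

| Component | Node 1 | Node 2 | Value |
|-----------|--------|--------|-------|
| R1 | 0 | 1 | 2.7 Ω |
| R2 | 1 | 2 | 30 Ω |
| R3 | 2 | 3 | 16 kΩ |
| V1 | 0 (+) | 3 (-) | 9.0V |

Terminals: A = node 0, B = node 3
Nodal analysis, taking node 3 as the 0 V reference.
Source V1 fixes V_0 = 9 V.
KCL at each unknown node (sum of currents leaving = 0; resistances in Ω):
  Node 1: (V_1 - 9)/2.7 + (V_1 - V_2)/30 = 0
  Node 2: (V_2 - V_1)/30 + (V_2 - 0)/16000 = 0
Collecting terms (coefficients in siemens):
  0.4037·V_1 - 0.03333·V_2 = 3.333
  0.0334·V_2 - 0.03333·V_1 = 0
Determinant D = (0.4037)(0.0334) - (-0.03333)(-0.03333) = 0.01237
V_1 = [(3.333)(0.0334) - (-0.03333)(0)]/D = 8.998 V
V_2 = [(0.4037)(0) - (3.333)(-0.03333)]/D = 8.982 V
I_R2 = (V_1 - V_2)/R2 = (8.998 - 8.982)/30 = 0.0005614 A
|I_R2| = 0.0005614 A

Final answer: |I_R2| = 0.0005614 A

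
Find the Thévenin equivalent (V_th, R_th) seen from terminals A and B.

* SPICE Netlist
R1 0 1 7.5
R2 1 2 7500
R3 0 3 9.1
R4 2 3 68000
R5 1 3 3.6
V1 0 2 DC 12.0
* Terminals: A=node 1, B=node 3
Step 1 — V_th is the open-circuit voltage V_A - V_B (nothing connected across the terminals).
Nodal analysis, taking node 2 as the 0 V reference.
Source V1 fixes V_0 = 12 V.
KCL at each unknown node (sum of currents leaving = 0; resistances in Ω):
  Node 1: (V_1 - 12)/7.5 + (V_1 - 0)/7500 + (V_1 - V_3)/3.6 = 0
  Node 3: (V_3 - 12)/9.1 + (V_3 - 0)/68000 + (V_3 - V_1)/3.6 = 0
Collecting terms (coefficients in siemens):
  0.4112·V_1 - 0.2778·V_3 = 1.6
  0.3877·V_3 - 0.2778·V_1 = 1.319
Determinant D = (0.4112)(0.3877) - (-0.2778)(-0.2778) = 0.08227
V_1 = [(1.6)(0.3877) - (-0.2778)(1.319)]/D = 11.99 V
V_3 = [(0.4112)(1.319) - (1.6)(-0.2778)]/D = 11.99 V
V_th = V_1 - V_3 = 11.99 - 11.99 = -0.001851 V
Step 2 — R_th: zero the source — replace V1 by a short circuit (node 2 merges into node 0) — and find the resistance seen between A (node 1) and B (node 3).
Reduce the network between node 1 (A) and node 3 (B) by series/parallel combination:
  Rp1 = R1 ‖ R2 (parallel, both between nodes 0 and 1) = 1/(1/7.5 + 1/7500) = 7.493 Ω
  Rp2 = R3 ‖ R4 (parallel, both between nodes 0 and 3) = 1/(1/9.1 + 1/68000) = 9.099 Ω
  Rs1 = Rp1 + Rp2 (series, joined only at node 0) = 7.493 + 9.099 = 16.59 Ω
  Rp3 = R5 ‖ Rs1 (parallel, both between nodes 1 and 3) = 1/(1/3.6 + 1/16.59) = 2.958 Ω
R_th = 2.958 Ω

Final answer: V_th = -0.001851 V, R_th = 2.958 Ω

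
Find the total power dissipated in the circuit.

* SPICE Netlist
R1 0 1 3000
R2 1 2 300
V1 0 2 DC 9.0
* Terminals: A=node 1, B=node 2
Nodal analysis, taking node 2 as the 0 V reference.
Source V1 fixes V_0 = 9 V.
KCL at each unknown node (sum of currents leaving = 0; resistances in Ω):
  Node 1: (V_1 - 9)/3000 + (V_1 - 0)/300 = 0
Collecting terms: 0.003667 × V_1 = 0.003  =>  V_1 = 0.8182 V
Power in each resistor, P = (ΔV)²/R:
  P_R1 = (9 - 0.8182)²/3000 = 0.02231 W
  P_R2 = (0.8182 - 0)²/300 = 0.002231 W
P_total = P_R1 + P_R2 = 0.02455 W

Final answer: 0.02455 W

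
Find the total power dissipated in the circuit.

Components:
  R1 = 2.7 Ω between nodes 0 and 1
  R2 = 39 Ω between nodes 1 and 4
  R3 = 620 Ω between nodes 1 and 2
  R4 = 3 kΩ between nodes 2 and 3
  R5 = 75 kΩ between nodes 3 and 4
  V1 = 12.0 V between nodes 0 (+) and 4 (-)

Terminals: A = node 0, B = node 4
Nodal analysis, taking node 4 as the 0 V reference.
Source V1 fixes V_0 = 12 V.
KCL at each unknown node (sum of currents leaving = 0; resistances in Ω):
  Node 1: (V_1 - 12)/2.7 + (V_1 - 0)/39 + (V_1 - V_2)/620 = 0
  Node 2: (V_2 - V_1)/620 + (V_2 - V_3)/3000 = 0
  Node 3: (V_3 - V_2)/3000 + (V_3 - 0)/75000 = 0
Collecting terms (coefficients in siemens):
  0.3976·V_1 - 0.001613·V_2 = 4.444
  0.001946·V_2 - 0.001613·V_1 - 0.0003333·V_3 = 0
  0.0003467·V_3 - 0.0003333·V_2 = 0
Solving these 3 simultaneous equations (Gaussian elimination) gives:
  V_1 = 11.22 V, V_2 = 11.13 V, V_3 = 10.71 V
Power in each resistor, P = (ΔV)²/R:
  P_R1 = (12 - 11.22)²/2.7 = 0.2238 W
  P_R2 = (11.22 - 0)²/39 = 3.229 W
  P_R3 = (11.22 - 11.13)²/620 = 0.00001263 W
  P_R4 = (11.13 - 10.71)²/3000 = 0.00006113 W
  P_R5 = (10.71 - 0)²/75000 = 0.001528 W
P_total = P_R1 + P_R2 + P_R3 + P_R4 + P_R5 = 3.455 W

Final answer: 3.455 W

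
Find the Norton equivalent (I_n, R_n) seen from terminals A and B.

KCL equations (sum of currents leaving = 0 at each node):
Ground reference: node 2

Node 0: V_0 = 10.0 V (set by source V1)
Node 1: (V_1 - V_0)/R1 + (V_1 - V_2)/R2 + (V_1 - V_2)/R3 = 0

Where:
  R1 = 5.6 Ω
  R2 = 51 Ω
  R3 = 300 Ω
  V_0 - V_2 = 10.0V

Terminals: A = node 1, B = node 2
Find the Thévenin equivalent first; then I_n = V_th/R_th and R_n = R_th.
Step 1 — V_th is the open-circuit voltage V_A - V_B (nothing connected across the terminals).
Nodal analysis, taking node 2 as the 0 V reference.
Source V1 fixes V_0 = 10 V.
KCL at each unknown node (sum of currents leaving = 0; resistances in Ω):
  Node 1: (V_1 - 10)/5.6 + (V_1 - 0)/51 + (V_1 - 0)/300 = 0
Collecting terms: 0.2015 × V_1 = 1.786  =>  V_1 = 8.862 V
V_th = V_1 - V_2 = 8.862 - 0 = 8.862 V
Step 2 — R_th: zero the source — replace V1 by a short circuit (node 2 merges into node 0) — and find the resistance seen between A (node 1) and B (node 0).
Reduce the network between node 1 (A) and node 0 (B) by series/parallel combination:
  Rp1 = R1 ‖ R2 ‖ R3 (parallel, all between nodes 0 and 1) = 1/(1/5.6 + 1/51 + 1/300) = 4.962 Ω
R_th = 4.962 Ω
I_n = V_th/R_th = 8.862/4.962 = 1.786 A, and R_n = R_th = 4.962 Ω

Final answer: I_n = 1.786 A, R_n = 4.962 Ω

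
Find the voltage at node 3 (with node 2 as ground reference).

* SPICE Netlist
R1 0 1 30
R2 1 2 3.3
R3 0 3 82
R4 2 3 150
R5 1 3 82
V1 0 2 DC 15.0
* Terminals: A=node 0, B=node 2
Nodal analysis, taking node 2 as the 0 V reference.
Source V1 fixes V_0 = 15 V.
KCL at each unknown node (sum of currents leaving = 0; resistances in Ω):
  Node 1: (V_1 - 15)/30 + (V_1 - 0)/3.3 + (V_1 - V_3)/82 = 0
  Node 3: (V_3 - 15)/82 + (V_3 - 0)/150 + (V_3 - V_1)/82 = 0
Collecting terms (coefficients in siemens):
  0.3486·V_1 - 0.0122·V_3 = 0.5
  0.03106·V_3 - 0.0122·V_1 = 0.1829
Determinant D = (0.3486)(0.03106) - (-0.0122)(-0.0122) = 0.01068
V_1 = [(0.5)(0.03106) - (-0.0122)(0.1829)]/D = 1.663 V
V_3 = [(0.3486)(0.1829) - (0.5)(-0.0122)]/D = 6.543 V
The requested potential is V_3 = 6.543 V.

Final answer: V_3 = 6.543 V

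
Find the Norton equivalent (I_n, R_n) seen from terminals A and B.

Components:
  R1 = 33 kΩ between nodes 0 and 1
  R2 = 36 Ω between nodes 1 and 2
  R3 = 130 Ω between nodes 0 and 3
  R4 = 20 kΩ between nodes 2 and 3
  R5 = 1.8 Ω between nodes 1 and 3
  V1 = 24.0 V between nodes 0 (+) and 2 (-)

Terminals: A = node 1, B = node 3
Find the Thévenin equivalent first; then I_n = V_th/R_th and R_n = R_th.
Step 1 — V_th is the open-circuit voltage V_A - V_B (nothing connected across the terminals).
Nodal analysis, taking node 2 as the 0 V reference.
Source V1 fixes V_0 = 24 V.
KCL at each unknown node (sum of currents leaving = 0; resistances in Ω):
  Node 1: (V_1 - 24)/33000 + (V_1 - 0)/36 + (V_1 - V_3)/1.8 = 0
  Node 3: (V_3 - 24)/130 + (V_3 - 0)/20000 + (V_3 - V_1)/1.8 = 0
Collecting terms (coefficients in siemens):
  0.5834·V_1 - 0.5556·V_3 = 0.0007273
  0.5633·V_3 - 0.5556·V_1 = 0.1846
Determinant D = (0.5834)(0.5633) - (-0.5556)(-0.5556) = 0.01997
V_1 = [(0.0007273)(0.5633) - (-0.5556)(0.1846)]/D = 5.158 V
V_3 = [(0.5834)(0.1846) - (0.0007273)(-0.5556)]/D = 5.414 V
V_th = V_1 - V_3 = 5.158 - 5.414 = -0.2569 V
Step 2 — R_th: zero the source — replace V1 by a short circuit (node 2 merges into node 0) — and find the resistance seen between A (node 1) and B (node 3).
Reduce the network between node 1 (A) and node 3 (B) by series/parallel combination:
  Rp1 = R1 ‖ R2 (parallel, both between nodes 0 and 1) = 1/(1/33000 + 1/36) = 35.96 Ω
  Rp2 = R3 ‖ R4 (parallel, both between nodes 0 and 3) = 1/(1/130 + 1/20000) = 129.2 Ω
  Rs1 = Rp1 + Rp2 (series, joined only at node 0) = 35.96 + 129.2 = 165.1 Ω
  Rp3 = R5 ‖ Rs1 (parallel, both between nodes 1 and 3) = 1/(1/1.8 + 1/165.1) = 1.781 Ω
R_th = 1.781 Ω
I_n = V_th/R_th = -0.2569/1.781 = -0.1443 A, and R_n = R_th = 1.781 Ω

Final answer: I_n = -0.1443 A, R_n = 1.781 Ω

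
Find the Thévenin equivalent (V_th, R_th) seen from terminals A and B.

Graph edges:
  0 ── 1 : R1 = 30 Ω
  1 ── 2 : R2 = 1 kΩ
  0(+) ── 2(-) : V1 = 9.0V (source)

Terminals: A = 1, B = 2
Step 1 — V_th is the open-circuit voltage V_A - V_B (nothing connected across the terminals).
Nodal analysis, taking node 2 as the 0 V reference.
Source V1 fixes V_0 = 9 V.
KCL at each unknown node (sum of currents leaving = 0; resistances in Ω):
  Node 1: (V_1 - 9)/30 + (V_1 - 0)/1000 = 0
Collecting terms: 0.03433 × V_1 = 0.3  =>  V_1 = 8.738 V
V_th = V_1 - V_2 = 8.738 - 0 = 8.738 V
Step 2 — R_th: zero the source — replace V1 by a short circuit (node 2 merges into node 0) — and find the resistance seen between A (node 1) and B (node 0).
Reduce the network between node 1 (A) and node 0 (B) by series/parallel combination:
  Rp1 = R1 ‖ R2 (parallel, both between nodes 0 and 1) = 1/(1/30 + 1/1000) = 29.13 Ω
R_th = 29.13 Ω

Final answer: V_th = 8.738 V, R_th = 29.13 Ω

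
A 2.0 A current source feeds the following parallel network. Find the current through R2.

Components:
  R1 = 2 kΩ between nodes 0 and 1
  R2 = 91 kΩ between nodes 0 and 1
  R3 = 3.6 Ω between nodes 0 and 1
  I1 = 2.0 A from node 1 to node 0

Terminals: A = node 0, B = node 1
All resistors sit directly between nodes 0 and 1, so they are in parallel and share one voltage V; the full source current 2 A splits among them.
1/R_par = 1/2000 + 1/91000 + 1/3.6 = 0.2783 S  =>  R_par = 3.593 Ω
V = I × R_par = 2 × 3.593 = 7.187 V
I_R2 = V/R2 = 7.187/91000 = 0.00007898 A

Final answer: 7.898e-05 A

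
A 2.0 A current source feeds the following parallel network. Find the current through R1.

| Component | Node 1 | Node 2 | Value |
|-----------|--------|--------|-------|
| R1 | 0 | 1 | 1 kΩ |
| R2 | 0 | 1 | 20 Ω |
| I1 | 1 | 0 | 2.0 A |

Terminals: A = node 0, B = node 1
All resistors sit directly between nodes 0 and 1, so they are in parallel and share one voltage V; the full source current 2 A splits among them.
1/R_par = 1/1000 + 1/20 = 0.051 S  =>  R_par = 19.61 Ω
V = I × R_par = 2 × 19.61 = 39.22 V
I_R1 = V/R1 = 39.22/1000 = 0.03922 A

Final answer: 0.03922 A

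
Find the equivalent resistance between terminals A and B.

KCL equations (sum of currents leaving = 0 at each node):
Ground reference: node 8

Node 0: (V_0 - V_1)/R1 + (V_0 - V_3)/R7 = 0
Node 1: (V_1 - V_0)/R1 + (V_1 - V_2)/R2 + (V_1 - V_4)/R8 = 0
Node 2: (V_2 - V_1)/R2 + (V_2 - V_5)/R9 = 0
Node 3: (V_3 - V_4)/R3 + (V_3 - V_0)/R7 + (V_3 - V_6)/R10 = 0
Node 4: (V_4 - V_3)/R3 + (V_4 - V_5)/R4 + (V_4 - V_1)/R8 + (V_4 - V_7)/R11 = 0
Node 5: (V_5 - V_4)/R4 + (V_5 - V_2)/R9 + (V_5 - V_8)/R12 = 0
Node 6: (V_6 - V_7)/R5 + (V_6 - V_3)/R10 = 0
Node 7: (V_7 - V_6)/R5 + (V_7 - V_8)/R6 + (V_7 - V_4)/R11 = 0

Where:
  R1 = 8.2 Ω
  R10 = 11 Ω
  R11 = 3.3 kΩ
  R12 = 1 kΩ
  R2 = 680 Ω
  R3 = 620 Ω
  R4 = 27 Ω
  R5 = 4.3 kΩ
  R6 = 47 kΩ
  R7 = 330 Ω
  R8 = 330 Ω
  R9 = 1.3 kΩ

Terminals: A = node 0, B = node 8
The network is not a plain series/parallel combination. Inject a 1 A test current into terminal A (node 0) and return it from terminal B (node 8); then R_eq = V_A / (1 A).
Nodal analysis, taking node 8 as the 0 V reference.
Current source I_test pushes 1 A into node 0 and draws it out of node 8.
KCL at each unknown node (sum of currents leaving = 0; resistances in Ω):
  Node 0: (V_0 - V_1)/8.2 + (V_0 - V_3)/330 - 1 = 0
  Node 1: (V_1 - V_0)/8.2 + (V_1 - V_2)/680 + (V_1 - V_4)/330 = 0
  Node 2: (V_2 - V_1)/680 + (V_2 - V_5)/1300 = 0
  Node 3: (V_3 - V_0)/330 + (V_3 - V_4)/620 + (V_3 - V_6)/11 = 0
  Node 4: (V_4 - V_1)/330 + (V_4 - V_3)/620 + (V_4 - V_5)/27 + (V_4 - V_7)/3300 = 0
  Node 5: (V_5 - V_2)/1300 + (V_5 - V_4)/27 + (V_5 - 0)/1000 = 0
  Node 6: (V_6 - V_3)/11 + (V_6 - V_7)/4300 = 0
  Node 7: (V_7 - V_4)/3300 + (V_7 - V_6)/4300 + (V_7 - 0)/47000 = 0
Collecting terms (coefficients in siemens):
  0.125·V_0 - 0.122·V_1 - 0.00303·V_3 = 1
  0.1265·V_1 - 0.122·V_0 - 0.001471·V_2 - 0.00303·V_4 = 0
  0.00224·V_2 - 0.001471·V_1 - 0.0007692·V_5 = 0
  0.09555·V_3 - 0.00303·V_0 - 0.001613·V_4 - 0.09091·V_6 = 0
  0.04198·V_4 - 0.00303·V_1 - 0.001613·V_3 - 0.03704·V_5 - 0.000303·V_7 = 0
  0.03881·V_5 - 0.0007692·V_2 - 0.03704·V_4 = 0
  0.09114·V_6 - 0.09091·V_3 - 0.0002326·V_7 = 0
  0.0005569·V_7 - 0.000303·V_4 - 0.0002326·V_6 = 0
Solving these 8 simultaneous equations (Gaussian elimination) gives:
  V_0 = 1218 V, V_1 = 1212 V, V_2 = 1132 V, V_3 = 1137 V
  V_4 = 1002 V, V_5 = 978.3 V, V_6 = 1137 V, V_7 = 1020 V
R_eq = V_0 / 1 A = 1218 Ω = 1.218 kΩ

Final answer: 1.218 kΩ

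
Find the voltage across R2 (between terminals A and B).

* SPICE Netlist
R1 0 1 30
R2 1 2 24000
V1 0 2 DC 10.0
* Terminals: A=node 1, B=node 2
R1 and R2 are in series across V1 (node 0 → node 1 → node 2), and the output A–B is taken across R2, so this is a voltage divider.
Series current: I = V1/(R1 + R2) = 10/(30 + 24000) = 10/24030 = 0.0004161 A
V_R2 = I × R2 = V1 × R2/(R1 + R2) = 10 × 24000/24030 = 9.988 V

Final answer: 9.988 V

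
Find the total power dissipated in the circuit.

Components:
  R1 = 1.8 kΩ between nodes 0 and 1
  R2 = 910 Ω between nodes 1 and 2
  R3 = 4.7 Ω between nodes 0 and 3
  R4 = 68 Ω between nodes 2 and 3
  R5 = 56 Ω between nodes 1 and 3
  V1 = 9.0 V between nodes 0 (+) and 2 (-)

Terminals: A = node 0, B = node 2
Nodal analysis, taking node 2 as the 0 V reference.
Source V1 fixes V_0 = 9 V.
KCL at each unknown node (sum of currents leaving = 0; resistances in Ω):
  Node 1: (V_1 - 9)/1800 + (V_1 - 0)/910 + (V_1 - V_3)/56 = 0
  Node 3: (V_3 - 9)/4.7 + (V_3 - 0)/68 + (V_3 - V_1)/56 = 0
Collecting terms (coefficients in siemens):
  0.01951·V_1 - 0.01786·V_3 = 0.005
  0.2453·V_3 - 0.01786·V_1 = 1.915
Determinant D = (0.01951)(0.2453) - (-0.01786)(-0.01786) = 0.004468
V_1 = [(0.005)(0.2453) - (-0.01786)(1.915)]/D = 7.928 V
V_3 = [(0.01951)(1.915) - (0.005)(-0.01786)]/D = 8.382 V
Power in each resistor, P = (ΔV)²/R:
  P_R1 = (9 - 7.928)²/1800 = 0.0006385 W
  P_R2 = (7.928 - 0)²/910 = 0.06907 W
  P_R3 = (9 - 8.382)²/4.7 = 0.08114 W
  P_R4 = (0 - 8.382)²/68 = 1.033 W
  P_R5 = (7.928 - 8.382)²/56 = 0.003689 W
P_total = P_R1 + P_R2 + P_R3 + P_R4 + P_R5 = 1.188 W

Final answer: 1.188 W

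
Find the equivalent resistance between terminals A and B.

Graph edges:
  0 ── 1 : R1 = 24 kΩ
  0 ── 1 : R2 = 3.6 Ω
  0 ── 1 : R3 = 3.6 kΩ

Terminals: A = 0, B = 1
Reduce the network between node 0 (A) and node 1 (B) by series/parallel combination:
  Rp1 = R1 ‖ R2 ‖ R3 (parallel, all between nodes 0 and 1) = 1/(1/24000 + 1/3.6 + 1/3600) = 3.596 Ω
R_eq = 3.596 Ω

Final answer: 3.596 Ω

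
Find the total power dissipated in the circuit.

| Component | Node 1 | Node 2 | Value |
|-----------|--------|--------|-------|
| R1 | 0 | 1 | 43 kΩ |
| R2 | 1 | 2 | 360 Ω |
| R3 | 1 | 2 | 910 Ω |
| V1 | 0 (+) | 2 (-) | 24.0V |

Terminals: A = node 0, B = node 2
Nodal analysis, taking node 2 as the 0 V reference.
Source V1 fixes V_0 = 24 V.
KCL at each unknown node (sum of currents leaving = 0; resistances in Ω):
  Node 1: (V_1 - 24)/43000 + (V_1 - 0)/360 + (V_1 - 0)/910 = 0
Collecting terms: 0.0039 × V_1 = 0.0005581  =>  V_1 = 0.1431 V
Power in each resistor, P = (ΔV)²/R:
  P_R1 = (24 - 0.1431)²/43000 = 0.01324 W
  P_R2 = (0.1431 - 0)²/360 = 0.00005689 W
  P_R3 = (0.1431 - 0)²/910 = 0.00002251 W
P_total = P_R1 + P_R2 + P_R3 = 0.01332 W

Final answer: 0.01332 W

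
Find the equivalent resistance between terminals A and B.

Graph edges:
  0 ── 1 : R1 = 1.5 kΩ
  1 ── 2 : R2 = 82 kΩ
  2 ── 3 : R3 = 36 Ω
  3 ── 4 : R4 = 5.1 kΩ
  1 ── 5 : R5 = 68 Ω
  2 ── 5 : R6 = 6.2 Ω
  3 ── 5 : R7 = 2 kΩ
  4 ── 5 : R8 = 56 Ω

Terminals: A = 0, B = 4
The network is not a plain series/parallel combination. Inject a 1 A test current into terminal A (node 0) and return it from terminal B (node 4); then R_eq = V_A / (1 A).
Nodal analysis, taking node 4 as the 0 V reference.
Current source I_test pushes 1 A into node 0 and draws it out of node 4.
KCL at each unknown node (sum of currents leaving = 0; resistances in Ω):
  Node 0: (V_0 - V_1)/1500 - 1 = 0
  Node 1: (V_1 - V_0)/1500 + (V_1 - V_2)/82000 + (V_1 - V_5)/68 = 0
  Node 2: (V_2 - V_1)/82000 + (V_2 - V_3)/36 + (V_2 - V_5)/6.2 = 0
  Node 3: (V_3 - V_2)/36 + (V_3 - 0)/5100 + (V_3 - V_5)/2000 = 0
  Node 5: (V_5 - V_1)/68 + (V_5 - V_2)/6.2 + (V_5 - V_3)/2000 + (V_5 - 0)/56 = 0
Collecting terms (coefficients in siemens):
  0.0006667·V_0 - 0.0006667·V_1 = 1
  0.01538·V_1 - 0.0006667·V_0 - 0.0000122·V_2 - 0.01471·V_5 = 0
  0.1891·V_2 - 0.0000122·V_1 - 0.02778·V_3 - 0.1613·V_5 = 0
  0.02847·V_3 - 0.02778·V_2 - 0.0005·V_5 = 0
  0.1944·V_5 - 0.01471·V_1 - 0.1613·V_2 - 0.0005·V_3 = 0
Solving these 5 simultaneous equations (Gaussian elimination) gives:
  V_0 = 1623 V, V_1 = 123.3 V, V_2 = 55.34 V, V_3 = 54.96 V
  V_5 = 55.4 V
R_eq = V_0 / 1 A = 1623 Ω = 1.623 kΩ

Final answer: 1.623 kΩ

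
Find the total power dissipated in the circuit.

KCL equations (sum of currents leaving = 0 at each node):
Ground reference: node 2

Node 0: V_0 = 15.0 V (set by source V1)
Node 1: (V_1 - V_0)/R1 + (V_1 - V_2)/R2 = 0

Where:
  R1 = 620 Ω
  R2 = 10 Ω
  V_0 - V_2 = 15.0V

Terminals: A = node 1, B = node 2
Nodal analysis, taking node 2 as the 0 V reference.
Source V1 fixes V_0 = 15 V.
KCL at each unknown node (sum of currents leaving = 0; resistances in Ω):
  Node 1: (V_1 - 15)/620 + (V_1 - 0)/10 = 0
Collecting terms: 0.1016 × V_1 = 0.02419  =>  V_1 = 0.2381 V
Power in each resistor, P = (ΔV)²/R:
  P_R1 = (15 - 0.2381)²/620 = 0.3515 W
  P_R2 = (0.2381 - 0)²/10 = 0.005669 W
P_total = P_R1 + P_R2 = 0.3571 W

Final answer: 0.3571 W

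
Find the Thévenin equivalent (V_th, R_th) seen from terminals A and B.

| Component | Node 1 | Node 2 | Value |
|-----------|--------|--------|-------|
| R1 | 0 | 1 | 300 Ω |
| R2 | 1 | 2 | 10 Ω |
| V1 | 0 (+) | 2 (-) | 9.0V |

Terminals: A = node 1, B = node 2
Step 1 — V_th is the open-circuit voltage V_A - V_B (nothing connected across the terminals).
Nodal analysis, taking node 2 as the 0 V reference.
Source V1 fixes V_0 = 9 V.
KCL at each unknown node (sum of currents leaving = 0; resistances in Ω):
  Node 1: (V_1 - 9)/300 + (V_1 - 0)/10 = 0
Collecting terms: 0.1033 × V_1 = 0.03  =>  V_1 = 0.2903 V
V_th = V_1 - V_2 = 0.2903 - 0 = 0.2903 V
Step 2 — R_th: zero the source — replace V1 by a short circuit (node 2 merges into node 0) — and find the resistance seen between A (node 1) and B (node 0).
Reduce the network between node 1 (A) and node 0 (B) by series/parallel combination:
  Rp1 = R1 ‖ R2 (parallel, both between nodes 0 and 1) = 1/(1/300 + 1/10) = 9.677 Ω
R_th = 9.677 Ω

Final answer: V_th = 0.2903 V, R_th = 9.677 Ω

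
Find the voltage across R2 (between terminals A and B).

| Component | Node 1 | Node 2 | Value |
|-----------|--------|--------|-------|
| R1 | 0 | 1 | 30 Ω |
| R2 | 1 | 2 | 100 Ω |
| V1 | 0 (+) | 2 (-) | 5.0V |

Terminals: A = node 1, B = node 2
R1 and R2 are in series across V1 (node 0 → node 1 → node 2), and the output A–B is taken across R2, so this is a voltage divider.
Series current: I = V1/(R1 + R2) = 5/(30 + 100) = 5/130 = 0.03846 A
V_R2 = I × R2 = V1 × R2/(R1 + R2) = 5 × 100/130 = 3.846 V

Final answer: 3.846 V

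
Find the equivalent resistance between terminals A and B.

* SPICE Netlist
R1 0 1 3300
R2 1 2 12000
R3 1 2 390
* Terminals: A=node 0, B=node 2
Reduce the network between node 0 (A) and node 2 (B) by series/parallel combination:
  Rp1 = R2 ‖ R3 (parallel, both between nodes 1 and 2) = 1/(1/12000 + 1/390) = 377.7 Ω
  Rs1 = R1 + Rp1 (series, joined only at node 1) = 3300 + 377.7 = 3678 Ω
R_eq = 3.678 kΩ

Final answer: 3.678 kΩ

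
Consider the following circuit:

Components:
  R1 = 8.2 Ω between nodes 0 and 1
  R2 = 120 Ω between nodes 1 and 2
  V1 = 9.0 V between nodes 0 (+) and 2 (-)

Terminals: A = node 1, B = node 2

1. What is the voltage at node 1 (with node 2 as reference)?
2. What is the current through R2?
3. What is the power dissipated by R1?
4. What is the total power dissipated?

Nodal analysis, taking node 2 as the 0 V reference.
Source V1 fixes V_0 = 9 V.
KCL at each unknown node (sum of currents leaving = 0; resistances in Ω):
  Node 1: (V_1 - 9)/8.2 + (V_1 - 0)/120 = 0
Collecting terms: 0.1303 × V_1 = 1.098  =>  V_1 = 8.424 V
Part 1:
  Read off the nodal solution: V_1 = 8.424 V
Part 2:
  I_R2 = (V_1 - V_2)/R2 = (8.424 - 0)/120 = 0.0702 A
  Magnitude: I_R2 = 0.0702 A
Part 3:
  I_R1 = (V_0 - V_1)/R1 = (9 - 8.424)/8.2 = 0.0702 A
  P_R1 = I_R1² × R1 = (0.0702)² × 8.2 = 0.04041 W
Part 4:
  Power in each resistor, P = (ΔV)²/R:
    P_R1 = (9 - 8.424)²/8.2 = 0.04041 W
    P_R2 = (8.424 - 0)²/120 = 0.5914 W
  P_total = P_R1 + P_R2 = 0.6318 W

Final answers:
1. V_1 = 8.424 V
2. I_R2 = 0.0702 A
3. P_R1 = 0.04041 W
4. P_total = 0.6318 W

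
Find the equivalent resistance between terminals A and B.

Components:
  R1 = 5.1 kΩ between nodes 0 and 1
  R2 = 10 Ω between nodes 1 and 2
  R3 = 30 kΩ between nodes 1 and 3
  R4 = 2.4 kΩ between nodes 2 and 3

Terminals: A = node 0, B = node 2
Reduce the network between node 0 (A) and node 2 (B) by series/parallel combination:
  Rs1 = R3 + R4 (series, joined only at node 3) = 30000 + 2400 = 32400 Ω
  Rp1 = R2 ‖ Rs1 (parallel, both between nodes 1 and 2) = 1/(1/10 + 1/32400) = 9.997 Ω
  Rs2 = R1 + Rp1 (series, joined only at node 1) = 5100 + 9.997 = 5110 Ω
R_eq = 5.11 kΩ

Final answer: 5.11 kΩ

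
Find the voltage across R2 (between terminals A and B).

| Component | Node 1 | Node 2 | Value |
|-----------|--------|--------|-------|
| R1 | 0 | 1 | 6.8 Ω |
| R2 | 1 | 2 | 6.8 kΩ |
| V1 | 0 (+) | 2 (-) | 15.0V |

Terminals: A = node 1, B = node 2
R1 and R2 are in series across V1 (node 0 → node 1 → node 2), and the output A–B is taken across R2, so this is a voltage divider.
Series current: I = V1/(R1 + R2) = 15/(6.8 + 6800) = 15/6807 = 0.002204 A
V_R2 = I × R2 = V1 × R2/(R1 + R2) = 15 × 6800/6807 = 14.99 V

Final answer: 14.99 V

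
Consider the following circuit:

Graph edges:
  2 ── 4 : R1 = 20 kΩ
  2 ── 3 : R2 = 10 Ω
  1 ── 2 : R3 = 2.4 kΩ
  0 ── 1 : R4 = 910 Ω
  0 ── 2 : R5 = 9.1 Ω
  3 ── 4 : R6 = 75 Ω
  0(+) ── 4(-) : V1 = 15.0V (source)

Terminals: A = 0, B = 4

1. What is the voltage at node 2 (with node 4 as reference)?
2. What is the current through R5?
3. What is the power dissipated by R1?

Nodal analysis, taking node 4 as the 0 V reference.
Source V1 fixes V_0 = 15 V.
KCL at each unknown node (sum of currents leaving = 0; resistances in Ω):
  Node 1: (V_1 - V_2)/2400 + (V_1 - 15)/910 = 0
  Node 2: (V_2 - 0)/20000 + (V_2 - V_3)/10 + (V_2 - V_1)/2400 + (V_2 - 15)/9.1 = 0
  Node 3: (V_3 - V_2)/10 + (V_3 - 0)/75 = 0
Collecting terms (coefficients in siemens):
  0.001516·V_1 - 0.0004167·V_2 = 0.01648
  0.2104·V_2 - 0.0004167·V_1 - 0.1·V_3 = 1.648
  0.1133·V_3 - 0.1·V_2 = 0
Solving these 3 simultaneous equations (Gaussian elimination) gives:
  V_1 = 14.6 V, V_2 = 13.55 V, V_3 = 11.95 V
Part 1:
  Read off the nodal solution: V_2 = 13.55 V
Part 2:
  I_R5 = (V_0 - V_2)/R5 = (15 - 13.55)/9.1 = 0.1596 A
  Magnitude: I_R5 = 0.1596 A
Part 3:
  I_R1 = (V_2 - V_4)/R1 = (13.55 - 0)/20000 = 0.0006774 A
  P_R1 = I_R1² × R1 = (0.0006774)² × 20000 = 0.009177 W

Final answers:
1. V_2 = 13.55 V
2. I_R5 = 0.1596 A
3. P_R1 = 0.009177 W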